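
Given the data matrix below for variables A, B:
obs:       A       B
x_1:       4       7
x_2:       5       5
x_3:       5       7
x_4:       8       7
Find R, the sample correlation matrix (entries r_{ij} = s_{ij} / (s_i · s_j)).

Step 1 — column means:
  mean(A) = (4 + 5 + 5 + 8) / 4 = 22/4 = 5.5
  mean(B) = (7 + 5 + 7 + 7) / 4 = 26/4 = 6.5

Step 2 — sample variances and covariances s[i,j] = (1/(n-1)) · Σ_k (x_{k,i} - mean_i) · (x_{k,j} - mean_j), with n-1 = 3:
  s[A,A] = ((-1.5)·(-1.5) + (-0.5)·(-0.5) + (-0.5)·(-0.5) + (2.5)·(2.5)) / 3 = 9/3 = 3
  s[A,B] = ((-1.5)·(0.5) + (-0.5)·(-1.5) + (-0.5)·(0.5) + (2.5)·(0.5)) / 3 = 1/3 = 0.3333
  s[B,B] = ((0.5)·(0.5) + (-1.5)·(-1.5) + (0.5)·(0.5) + (0.5)·(0.5)) / 3 = 3/3 = 1
  Sample standard deviations s_i = √(s[i,i]):
  s(A) = √(3) = 1.7321
  s(B) = √(1) = 1

Step 3 — r_{ij} = s_{ij} / (s_i · s_j):
  r[A,A] = 1 (diagonal).
  r[A,B] = 0.3333 / (1.7321 · 1) = 0.3333 / 1.7321 = 0.1925
  r[B,B] = 1 (diagonal).

R is symmetric with unit diagonal. Assembling:

R = [[1, 0.1925],
 [0.1925, 1]]


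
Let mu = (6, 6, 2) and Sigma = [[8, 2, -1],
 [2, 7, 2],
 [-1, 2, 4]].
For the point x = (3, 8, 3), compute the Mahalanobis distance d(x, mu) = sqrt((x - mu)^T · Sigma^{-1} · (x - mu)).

Step 1 — centre the observation: (x - mu) = (-3, 2, 1).

Step 2 — invert Sigma (cofactor / det for 3×3, or solve directly):
  Sigma^{-1} = [[0.1491, -0.0621, 0.0683],
 [-0.0621, 0.1925, -0.1118],
 [0.0683, -0.1118, 0.323]].

Step 3 — form the quadratic (x - mu)^T · Sigma^{-1} · (x - mu):
  Sigma^{-1} · (x - mu) = (-0.5031, 0.4596, -0.1056).
  (x - mu)^T · [Sigma^{-1} · (x - mu)] = (-3)·(-0.5031) + (2)·(0.4596) + (1)·(-0.1056) = 2.323.

Step 4 — take square root: d = √(2.323) ≈ 1.5241.

d(x, mu) = √(2.323) ≈ 1.5241


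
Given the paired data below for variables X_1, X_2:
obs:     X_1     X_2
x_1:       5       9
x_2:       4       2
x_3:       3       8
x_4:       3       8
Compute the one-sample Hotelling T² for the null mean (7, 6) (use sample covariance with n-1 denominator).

Step 1 — sample mean vector:
  mean(X_1) = (5 + 4 + 3 + 3) / 4 = 15/4 = 3.75
  mean(X_2) = (9 + 2 + 8 + 8) / 4 = 27/4 = 6.75
  x̄ = (3.75, 6.75),  deviation x̄ - mu_0 = (3.75, 6.75) - (7, 6) = (-3.25, 0.75).

Step 2 — sample covariance matrix, S[i,j] = (1/(n-1)) · Σ_k (x_{k,i} - mean_i) · (x_{k,j} - mean_j), divisor n-1 = 3:
  S[X_1,X_1] = ((1.25)·(1.25) + (0.25)·(0.25) + (-0.75)·(-0.75) + (-0.75)·(-0.75)) / 3 = 2.75/3 = 0.9167
  S[X_1,X_2] = ((1.25)·(2.25) + (0.25)·(-4.75) + (-0.75)·(1.25) + (-0.75)·(1.25)) / 3 = -0.25/3 = -0.0833
  S[X_2,X_2] = ((2.25)·(2.25) + (-4.75)·(-4.75) + (1.25)·(1.25) + (1.25)·(1.25)) / 3 = 30.75/3 = 10.25
  S = [[0.9167, -0.0833],
 [-0.0833, 10.25]].

Step 3 — invert S. det(S) = 0.9167·10.25 - (-0.0833)² = 9.3889.
  S^{-1} = (1/det) · [[d, -b], [-b, a]] = [[1.0917, 0.0089],
 [0.0089, 0.0976]].

Step 4 — quadratic form (x̄ - mu_0)^T · S^{-1} · (x̄ - mu_0):
  S^{-1} · (x̄ - mu_0) = (-3.5414, 0.0444),
  (x̄ - mu_0)^T · [...] = (-3.25)·(-3.5414) + (0.75)·(0.0444) = 11.5429.

Step 5 — scale by n: T² = 4 · 11.5429 = 46.1716.

T² ≈ 46.1716


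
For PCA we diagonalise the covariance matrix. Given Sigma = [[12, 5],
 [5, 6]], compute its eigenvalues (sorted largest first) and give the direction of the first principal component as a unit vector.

Step 1 — characteristic polynomial of 2×2 Sigma:
  det(Sigma - λI) = λ² - trace · λ + det = 0.
  trace = 12 + 6 = 18, det = 12·6 - (5)² = 47.
Step 2 — discriminant:
  Δ = trace² - 4·det = 324 - 188 = 136.
Step 3 — eigenvalues:
  λ = (trace ± √Δ)/2 = (18 ± 11.6619)/2,
  λ_1 = 14.831,  λ_2 = 3.169.

Step 4 — unit eigenvector for λ_1: solve (Sigma - λ_1 I)v = 0. First row:
  (12 - 14.831)·v_x + (5)·v_y = 0, i.e. (-2.831)·v_x + (5)·v_y = 0,
  so v ∝ (b, λ_1 - a) = (5, 2.831) = u.
  ||u|| = √((5)² + (2.831)²) = √(33.0143) ≈ 5.7458,
  v_1 = u/||u|| ≈ (0.8702, 0.4927) (||v_1|| = 1).

λ_1 = 14.831,  λ_2 = 3.169;  v_1 ≈ (0.8702, 0.4927)


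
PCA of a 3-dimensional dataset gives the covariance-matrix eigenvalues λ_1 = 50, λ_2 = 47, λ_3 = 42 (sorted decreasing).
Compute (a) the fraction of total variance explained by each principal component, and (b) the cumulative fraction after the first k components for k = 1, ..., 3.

Step 1 — total variance = trace(Sigma) = Σ λ_i = 50 + 47 + 42 = 139.

Step 2 — fraction explained by component i = λ_i / Σ λ:
  PC1: 50/139 = 0.3597
  PC2: 47/139 = 0.3381
  PC3: 42/139 = 0.3022

Step 3 — cumulative fraction after k components = (λ_1 + ... + λ_k) / Σ λ:
  k = 1: 50/139 = 0.3597
  k = 2: (50 + 47)/139 = 97/139 = 0.6978
  k = 3: (50 + 47 + 42)/139 = 139/139 = 1

Summary (fraction, with percent):

explained: PC1 0.3597 (35.97%), PC2 0.3381 (33.81%), PC3 0.3022 (30.22%);  cumulative: 0.3597, 0.6978, 1


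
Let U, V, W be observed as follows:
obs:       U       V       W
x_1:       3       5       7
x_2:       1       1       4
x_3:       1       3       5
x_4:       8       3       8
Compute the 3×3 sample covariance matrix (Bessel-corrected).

Step 1 — column means:
  mean(U) = (3 + 1 + 1 + 8) / 4 = 13/4 = 3.25
  mean(V) = (5 + 1 + 3 + 3) / 4 = 12/4 = 3
  mean(W) = (7 + 4 + 5 + 8) / 4 = 24/4 = 6

Step 2 — sample covariance S[i,j] = (1/(n-1)) · Σ_k (x_{k,i} - mean_i) · (x_{k,j} - mean_j), with n-1 = 3.
  S[U,U] = ((-0.25)·(-0.25) + (-2.25)·(-2.25) + (-2.25)·(-2.25) + (4.75)·(4.75)) / 3 = 32.75/3 = 10.9167
  S[U,V] = ((-0.25)·(2) + (-2.25)·(-2) + (-2.25)·(0) + (4.75)·(0)) / 3 = 4/3 = 1.3333
  S[U,W] = ((-0.25)·(1) + (-2.25)·(-2) + (-2.25)·(-1) + (4.75)·(2)) / 3 = 16/3 = 5.3333
  S[V,V] = ((2)·(2) + (-2)·(-2) + (0)·(0) + (0)·(0)) / 3 = 8/3 = 2.6667
  S[V,W] = ((2)·(1) + (-2)·(-2) + (0)·(-1) + (0)·(2)) / 3 = 6/3 = 2
  S[W,W] = ((1)·(1) + (-2)·(-2) + (-1)·(-1) + (2)·(2)) / 3 = 10/3 = 3.3333

S is symmetric (S[j,i] = S[i,j]). Assembling:

S = [[10.9167, 1.3333, 5.3333],
 [1.3333, 2.6667, 2],
 [5.3333, 2, 3.3333]]


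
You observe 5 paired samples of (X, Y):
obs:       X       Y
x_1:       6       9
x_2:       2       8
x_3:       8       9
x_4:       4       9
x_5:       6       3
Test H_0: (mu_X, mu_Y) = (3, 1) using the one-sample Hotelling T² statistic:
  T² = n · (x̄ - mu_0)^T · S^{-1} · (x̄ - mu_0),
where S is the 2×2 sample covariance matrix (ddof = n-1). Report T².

Step 1 — sample mean vector:
  mean(X) = (6 + 2 + 8 + 4 + 6) / 5 = 26/5 = 5.2
  mean(Y) = (9 + 8 + 9 + 9 + 3) / 5 = 38/5 = 7.6
  x̄ = (5.2, 7.6),  deviation x̄ - mu_0 = (5.2, 7.6) - (3, 1) = (2.2, 6.6).

Step 2 — sample covariance matrix, S[i,j] = (1/(n-1)) · Σ_k (x_{k,i} - mean_i) · (x_{k,j} - mean_j), divisor n-1 = 4:
  S[X,X] = ((0.8)·(0.8) + (-3.2)·(-3.2) + (2.8)·(2.8) + (-1.2)·(-1.2) + (0.8)·(0.8)) / 4 = 20.8/4 = 5.2
  S[X,Y] = ((0.8)·(1.4) + (-3.2)·(0.4) + (2.8)·(1.4) + (-1.2)·(1.4) + (0.8)·(-4.6)) / 4 = -1.6/4 = -0.4
  S[Y,Y] = ((1.4)·(1.4) + (0.4)·(0.4) + (1.4)·(1.4) + (1.4)·(1.4) + (-4.6)·(-4.6)) / 4 = 27.2/4 = 6.8
  S = [[5.2, -0.4],
 [-0.4, 6.8]].

Step 3 — invert S. det(S) = 5.2·6.8 - (-0.4)² = 35.2.
  S^{-1} = (1/det) · [[d, -b], [-b, a]] = [[0.1932, 0.0114],
 [0.0114, 0.1477]].

Step 4 — quadratic form (x̄ - mu_0)^T · S^{-1} · (x̄ - mu_0):
  S^{-1} · (x̄ - mu_0) = (0.5, 1),
  (x̄ - mu_0)^T · [...] = (2.2)·(0.5) + (6.6)·(1) = 7.7.

Step 5 — scale by n: T² = 5 · 7.7 = 38.5.

T² ≈ 38.5


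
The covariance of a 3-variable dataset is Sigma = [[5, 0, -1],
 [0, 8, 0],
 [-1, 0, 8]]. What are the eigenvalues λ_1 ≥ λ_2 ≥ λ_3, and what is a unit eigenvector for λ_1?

Step 1 — characteristic polynomial p(λ) = det(λI - Sigma) = λ³ - tr·λ² + c_1·λ - det, where tr = trace, c_1 = sum of the principal 2×2 minors, det = det(Sigma):
  tr = 5 + 8 + 8 = 21,
  c_1 = (5·8 - (0)²) + (5·8 - (-1)²) + (8·8 - (0)²) = 40 + 39 + 64 = 143,
  det = 5·(8·8 - (0)²) - (0)·((0)·8 - (0)·(-1)) + (-1)·((0)·(0) - 8·(-1)) = 5·(64) - (0)·(0) + (-1)·(8) = 312.
  So p(λ) = λ³ - 21λ² + 143λ - 312.
Step 2 — look for an integer root (rational root theorem: any rational root is an integer divisor of 312). Testing λ = 8:
  p(8) = 512 - 1344 + 1144 - 312 = 0  ✓
  Dividing out (λ - 8): p(λ) = (λ - 8)(λ² - 13λ + 39).
Step 3 — remaining eigenvalues from the quadratic λ² - 13λ + 39 = 0:
  Δ = 13² - 4·39 = 169 - 156 = 13,  λ = (13 ± √13)/2 = (13 ± 3.6056)/2 ≈ 8.3028 or 4.6972.
  Sorted: λ_1 = 8.3028,  λ_2 = 8,  λ_3 = 4.6972  (check: sum = 21 = tr ✓).

Step 4 — unit eigenvector for λ_1 ≈ 8.3028: v spans the null space of (Sigma - λ_1 I), whose rows are
  r_1 = (-3.3028, 0, -1),  r_2 = (0, -0.3028, 0),  r_3 = (-1, 0, -0.3028).
  v is orthogonal to every row, so take v ∝ r_1 × r_2 = ((0)·(0) - (-1)·(-0.3028), (-1)·(0) - (-3.3028)·(0), (-3.3028)·(-0.3028) - (0)·(0)) ≈ (-0.3028, 0, 1).
  Rescale (multiply by -1 so the first nonzero entry is positive): u = (0.3028, 0, -1).
  ||u|| = √((0.3028)² + (0)² + (-1)²) = √(1.0917) ≈ 1.0448,  v_1 = u/||u|| ≈ (0.2898, 0, -0.9571) (||v_1|| = 1).

λ_1 = 8.3028,  λ_2 = 8,  λ_3 = 4.6972;  v_1 ≈ (0.2898, 0, -0.9571)


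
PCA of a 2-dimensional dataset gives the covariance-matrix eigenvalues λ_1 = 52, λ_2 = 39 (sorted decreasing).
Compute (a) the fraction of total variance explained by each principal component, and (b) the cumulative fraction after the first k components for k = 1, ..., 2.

Step 1 — total variance = trace(Sigma) = Σ λ_i = 52 + 39 = 91.

Step 2 — fraction explained by component i = λ_i / Σ λ:
  PC1: 52/91 = 0.5714
  PC2: 39/91 = 0.4286

Step 3 — cumulative fraction after k components = (λ_1 + ... + λ_k) / Σ λ:
  k = 1: 52/91 = 0.5714
  k = 2: (52 + 39)/91 = 91/91 = 1

Summary (fraction, with percent):

explained: PC1 0.5714 (57.14%), PC2 0.4286 (42.86%);  cumulative: 0.5714, 1


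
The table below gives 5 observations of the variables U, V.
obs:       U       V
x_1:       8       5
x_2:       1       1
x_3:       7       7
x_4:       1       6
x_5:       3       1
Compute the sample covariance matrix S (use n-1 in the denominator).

Step 1 — column means:
  mean(U) = (8 + 1 + 7 + 1 + 3) / 5 = 20/5 = 4
  mean(V) = (5 + 1 + 7 + 6 + 1) / 5 = 20/5 = 4

Step 2 — sample covariance S[i,j] = (1/(n-1)) · Σ_k (x_{k,i} - mean_i) · (x_{k,j} - mean_j), with n-1 = 4.
  S[U,U] = ((4)·(4) + (-3)·(-3) + (3)·(3) + (-3)·(-3) + (-1)·(-1)) / 4 = 44/4 = 11
  S[U,V] = ((4)·(1) + (-3)·(-3) + (3)·(3) + (-3)·(2) + (-1)·(-3)) / 4 = 19/4 = 4.75
  S[V,V] = ((1)·(1) + (-3)·(-3) + (3)·(3) + (2)·(2) + (-3)·(-3)) / 4 = 32/4 = 8

S is symmetric (S[j,i] = S[i,j]). Assembling:

S = [[11, 4.75],
 [4.75, 8]]


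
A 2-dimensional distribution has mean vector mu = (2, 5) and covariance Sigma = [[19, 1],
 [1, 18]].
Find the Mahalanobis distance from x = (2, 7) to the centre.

Step 1 — centre the observation: (x - mu) = (0, 2).

Step 2 — invert Sigma. det(Sigma) = 19·18 - (1)² = 341.
  Sigma^{-1} = (1/det) · [[d, -b], [-b, a]] = [[0.0528, -0.0029],
 [-0.0029, 0.0557]].

Step 3 — form the quadratic (x - mu)^T · Sigma^{-1} · (x - mu):
  Sigma^{-1} · (x - mu) = (-0.0059, 0.1114).
  (x - mu)^T · [Sigma^{-1} · (x - mu)] = (0)·(-0.0059) + (2)·(0.1114) = 0.2229.

Step 4 — take square root: d = √(0.2229) ≈ 0.4721.

d(x, mu) = √(0.2229) ≈ 0.4721


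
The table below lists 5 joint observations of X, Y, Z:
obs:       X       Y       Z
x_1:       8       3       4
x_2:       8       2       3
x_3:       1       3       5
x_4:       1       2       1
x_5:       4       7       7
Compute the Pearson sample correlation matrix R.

Step 1 — column means:
  mean(X) = (8 + 8 + 1 + 1 + 4) / 5 = 22/5 = 4.4
  mean(Y) = (3 + 2 + 3 + 2 + 7) / 5 = 17/5 = 3.4
  mean(Z) = (4 + 3 + 5 + 1 + 7) / 5 = 20/5 = 4

Step 2 — sample variances and covariances s[i,j] = (1/(n-1)) · Σ_k (x_{k,i} - mean_i) · (x_{k,j} - mean_j), with n-1 = 4:
  s[X,X] = ((3.6)·(3.6) + (3.6)·(3.6) + (-3.4)·(-3.4) + (-3.4)·(-3.4) + (-0.4)·(-0.4)) / 4 = 49.2/4 = 12.3
  s[X,Y] = ((3.6)·(-0.4) + (3.6)·(-1.4) + (-3.4)·(-0.4) + (-3.4)·(-1.4) + (-0.4)·(3.6)) / 4 = -1.8/4 = -0.45
  s[X,Z] = ((3.6)·(0) + (3.6)·(-1) + (-3.4)·(1) + (-3.4)·(-3) + (-0.4)·(3)) / 4 = 2/4 = 0.5
  s[Y,Y] = ((-0.4)·(-0.4) + (-1.4)·(-1.4) + (-0.4)·(-0.4) + (-1.4)·(-1.4) + (3.6)·(3.6)) / 4 = 17.2/4 = 4.3
  s[Y,Z] = ((-0.4)·(0) + (-1.4)·(-1) + (-0.4)·(1) + (-1.4)·(-3) + (3.6)·(3)) / 4 = 16/4 = 4
  s[Z,Z] = ((0)·(0) + (-1)·(-1) + (1)·(1) + (-3)·(-3) + (3)·(3)) / 4 = 20/4 = 5
  Sample standard deviations s_i = √(s[i,i]):
  s(X) = √(12.3) = 3.5071
  s(Y) = √(4.3) = 2.0736
  s(Z) = √(5) = 2.2361

Step 3 — r_{ij} = s_{ij} / (s_i · s_j):
  r[X,X] = 1 (diagonal).
  r[X,Y] = -0.45 / (3.5071 · 2.0736) = -0.45 / 7.2726 = -0.0619
  r[X,Z] = 0.5 / (3.5071 · 2.2361) = 0.5 / 7.8422 = 0.0638
  r[Y,Y] = 1 (diagonal).
  r[Y,Z] = 4 / (2.0736 · 2.2361) = 4 / 4.6368 = 0.8627
  r[Z,Z] = 1 (diagonal).

R is symmetric with unit diagonal. Assembling:

R = [[1, -0.0619, 0.0638],
 [-0.0619, 1, 0.8627],
 [0.0638, 0.8627, 1]]


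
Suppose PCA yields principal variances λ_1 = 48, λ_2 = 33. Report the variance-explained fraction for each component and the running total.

Step 1 — total variance = trace(Sigma) = Σ λ_i = 48 + 33 = 81.

Step 2 — fraction explained by component i = λ_i / Σ λ:
  PC1: 48/81 = 0.5926
  PC2: 33/81 = 0.4074

Step 3 — cumulative fraction after k components = (λ_1 + ... + λ_k) / Σ λ:
  k = 1: 48/81 = 0.5926
  k = 2: (48 + 33)/81 = 81/81 = 1

Summary (fraction, with percent):

explained: PC1 0.5926 (59.26%), PC2 0.4074 (40.74%);  cumulative: 0.5926, 1


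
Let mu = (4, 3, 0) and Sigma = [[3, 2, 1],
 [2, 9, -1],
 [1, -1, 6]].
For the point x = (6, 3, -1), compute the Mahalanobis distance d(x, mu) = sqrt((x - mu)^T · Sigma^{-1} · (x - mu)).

Step 1 — centre the observation: (x - mu) = (2, 0, -1).

Step 2 — invert Sigma (cofactor / det for 3×3, or solve directly):
  Sigma^{-1} = [[0.4344, -0.1066, -0.0902],
 [-0.1066, 0.1393, 0.041],
 [-0.0902, 0.041, 0.1885]].

Step 3 — form the quadratic (x - mu)^T · Sigma^{-1} · (x - mu):
  Sigma^{-1} · (x - mu) = (0.959, -0.2541, -0.3689).
  (x - mu)^T · [Sigma^{-1} · (x - mu)] = (2)·(0.959) + (0)·(-0.2541) + (-1)·(-0.3689) = 2.2869.

Step 4 — take square root: d = √(2.2869) ≈ 1.5122.

d(x, mu) = √(2.2869) ≈ 1.5122


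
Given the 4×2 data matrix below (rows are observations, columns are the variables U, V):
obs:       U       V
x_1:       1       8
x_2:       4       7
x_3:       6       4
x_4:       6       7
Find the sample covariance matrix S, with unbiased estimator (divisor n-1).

Step 1 — column means:
  mean(U) = (1 + 4 + 6 + 6) / 4 = 17/4 = 4.25
  mean(V) = (8 + 7 + 4 + 7) / 4 = 26/4 = 6.5

Step 2 — sample covariance S[i,j] = (1/(n-1)) · Σ_k (x_{k,i} - mean_i) · (x_{k,j} - mean_j), with n-1 = 3.
  S[U,U] = ((-3.25)·(-3.25) + (-0.25)·(-0.25) + (1.75)·(1.75) + (1.75)·(1.75)) / 3 = 16.75/3 = 5.5833
  S[U,V] = ((-3.25)·(1.5) + (-0.25)·(0.5) + (1.75)·(-2.5) + (1.75)·(0.5)) / 3 = -8.5/3 = -2.8333
  S[V,V] = ((1.5)·(1.5) + (0.5)·(0.5) + (-2.5)·(-2.5) + (0.5)·(0.5)) / 3 = 9/3 = 3

S is symmetric (S[j,i] = S[i,j]). Assembling:

S = [[5.5833, -2.8333],
 [-2.8333, 3]]


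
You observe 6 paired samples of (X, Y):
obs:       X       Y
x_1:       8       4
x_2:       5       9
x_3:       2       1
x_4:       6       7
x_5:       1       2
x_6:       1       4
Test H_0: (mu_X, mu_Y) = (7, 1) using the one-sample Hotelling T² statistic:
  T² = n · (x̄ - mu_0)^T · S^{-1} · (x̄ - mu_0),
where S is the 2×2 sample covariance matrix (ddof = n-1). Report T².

Step 1 — sample mean vector:
  mean(X) = (8 + 5 + 2 + 6 + 1 + 1) / 6 = 23/6 = 3.8333
  mean(Y) = (4 + 9 + 1 + 7 + 2 + 4) / 6 = 27/6 = 4.5
  x̄ = (3.8333, 4.5),  deviation x̄ - mu_0 = (3.8333, 4.5) - (7, 1) = (-3.1667, 3.5).

Step 2 — sample covariance matrix, S[i,j] = (1/(n-1)) · Σ_k (x_{k,i} - mean_i) · (x_{k,j} - mean_j), divisor n-1 = 5:
  S[X,X] = ((4.1667)·(4.1667) + (1.1667)·(1.1667) + (-1.8333)·(-1.8333) + (2.1667)·(2.1667) + (-2.8333)·(-2.8333) + (-2.8333)·(-2.8333)) / 5 = 42.8333/5 = 8.5667
  S[X,Y] = ((4.1667)·(-0.5) + (1.1667)·(4.5) + (-1.8333)·(-3.5) + (2.1667)·(2.5) + (-2.8333)·(-2.5) + (-2.8333)·(-0.5)) / 5 = 23.5/5 = 4.7
  S[Y,Y] = ((-0.5)·(-0.5) + (4.5)·(4.5) + (-3.5)·(-3.5) + (2.5)·(2.5) + (-2.5)·(-2.5) + (-0.5)·(-0.5)) / 5 = 45.5/5 = 9.1
  S = [[8.5667, 4.7],
 [4.7, 9.1]].

Step 3 — invert S. det(S) = 8.5667·9.1 - (4.7)² = 55.8667.
  S^{-1} = (1/det) · [[d, -b], [-b, a]] = [[0.1629, -0.0841],
 [-0.0841, 0.1533]].

Step 4 — quadratic form (x̄ - mu_0)^T · S^{-1} · (x̄ - mu_0):
  S^{-1} · (x̄ - mu_0) = (-0.8103, 0.8031),
  (x̄ - mu_0)^T · [...] = (-3.1667)·(-0.8103) + (3.5)·(0.8031) = 5.3767.

Step 5 — scale by n: T² = 6 · 5.3767 = 32.2601.

T² ≈ 32.2601


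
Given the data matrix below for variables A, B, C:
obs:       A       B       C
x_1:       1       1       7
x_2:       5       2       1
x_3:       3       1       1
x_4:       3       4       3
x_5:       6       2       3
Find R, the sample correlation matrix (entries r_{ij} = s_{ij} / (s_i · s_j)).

Step 1 — column means:
  mean(A) = (1 + 5 + 3 + 3 + 6) / 5 = 18/5 = 3.6
  mean(B) = (1 + 2 + 1 + 4 + 2) / 5 = 10/5 = 2
  mean(C) = (7 + 1 + 1 + 3 + 3) / 5 = 15/5 = 3

Step 2 — sample variances and covariances s[i,j] = (1/(n-1)) · Σ_k (x_{k,i} - mean_i) · (x_{k,j} - mean_j), with n-1 = 4:
  s[A,A] = ((-2.6)·(-2.6) + (1.4)·(1.4) + (-0.6)·(-0.6) + (-0.6)·(-0.6) + (2.4)·(2.4)) / 4 = 15.2/4 = 3.8
  s[A,B] = ((-2.6)·(-1) + (1.4)·(0) + (-0.6)·(-1) + (-0.6)·(2) + (2.4)·(0)) / 4 = 2/4 = 0.5
  s[A,C] = ((-2.6)·(4) + (1.4)·(-2) + (-0.6)·(-2) + (-0.6)·(0) + (2.4)·(0)) / 4 = -12/4 = -3
  s[B,B] = ((-1)·(-1) + (0)·(0) + (-1)·(-1) + (2)·(2) + (0)·(0)) / 4 = 6/4 = 1.5
  s[B,C] = ((-1)·(4) + (0)·(-2) + (-1)·(-2) + (2)·(0) + (0)·(0)) / 4 = -2/4 = -0.5
  s[C,C] = ((4)·(4) + (-2)·(-2) + (-2)·(-2) + (0)·(0) + (0)·(0)) / 4 = 24/4 = 6
  Sample standard deviations s_i = √(s[i,i]):
  s(A) = √(3.8) = 1.9494
  s(B) = √(1.5) = 1.2247
  s(C) = √(6) = 2.4495

Step 3 — r_{ij} = s_{ij} / (s_i · s_j):
  r[A,A] = 1 (diagonal).
  r[A,B] = 0.5 / (1.9494 · 1.2247) = 0.5 / 2.3875 = 0.2094
  r[A,C] = -3 / (1.9494 · 2.4495) = -3 / 4.7749 = -0.6283
  r[B,B] = 1 (diagonal).
  r[B,C] = -0.5 / (1.2247 · 2.4495) = -0.5 / 3 = -0.1667
  r[C,C] = 1 (diagonal).

R is symmetric with unit diagonal. Assembling:

R = [[1, 0.2094, -0.6283],
 [0.2094, 1, -0.1667],
 [-0.6283, -0.1667, 1]]


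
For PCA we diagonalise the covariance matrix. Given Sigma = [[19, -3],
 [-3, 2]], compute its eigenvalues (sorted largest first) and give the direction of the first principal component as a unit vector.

Step 1 — characteristic polynomial of 2×2 Sigma:
  det(Sigma - λI) = λ² - trace · λ + det = 0.
  trace = 19 + 2 = 21, det = 19·2 - (-3)² = 29.
Step 2 — discriminant:
  Δ = trace² - 4·det = 441 - 116 = 325.
Step 3 — eigenvalues:
  λ = (trace ± √Δ)/2 = (21 ± 18.0278)/2,
  λ_1 = 19.5139,  λ_2 = 1.4861.

Step 4 — unit eigenvector for λ_1: solve (Sigma - λ_1 I)v = 0. First row:
  (19 - 19.5139)·v_x + (-3)·v_y = 0, i.e. (-0.5139)·v_x + (-3)·v_y = 0,
  so v ∝ (b, λ_1 - a) = (-3, 0.5139); multiply by -1 so the first entry is positive: u = (3, -0.5139).
  ||u|| = √((3)² + (-0.5139)²) = √(9.2641) ≈ 3.0437,
  v_1 = u/||u|| ≈ (0.9856, -0.1688) (||v_1|| = 1).

λ_1 = 19.5139,  λ_2 = 1.4861;  v_1 ≈ (0.9856, -0.1688)


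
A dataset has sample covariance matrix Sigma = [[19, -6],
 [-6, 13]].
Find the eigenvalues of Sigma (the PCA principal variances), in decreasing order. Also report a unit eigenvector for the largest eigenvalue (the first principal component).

Step 1 — characteristic polynomial of 2×2 Sigma:
  det(Sigma - λI) = λ² - trace · λ + det = 0.
  trace = 19 + 13 = 32, det = 19·13 - (-6)² = 211.
Step 2 — discriminant:
  Δ = trace² - 4·det = 1024 - 844 = 180.
Step 3 — eigenvalues:
  λ = (trace ± √Δ)/2 = (32 ± 13.4164)/2,
  λ_1 = 22.7082,  λ_2 = 9.2918.

Step 4 — unit eigenvector for λ_1: solve (Sigma - λ_1 I)v = 0. First row:
  (19 - 22.7082)·v_x + (-6)·v_y = 0, i.e. (-3.7082)·v_x + (-6)·v_y = 0,
  so v ∝ (b, λ_1 - a) = (-6, 3.7082); multiply by -1 so the first entry is positive: u = (6, -3.7082).
  ||u|| = √((6)² + (-3.7082)²) = √(49.7508) ≈ 7.0534,
  v_1 = u/||u|| ≈ (0.8507, -0.5257) (||v_1|| = 1).

λ_1 = 22.7082,  λ_2 = 9.2918;  v_1 ≈ (0.8507, -0.5257)


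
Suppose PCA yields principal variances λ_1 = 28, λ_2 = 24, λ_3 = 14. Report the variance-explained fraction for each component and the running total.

Step 1 — total variance = trace(Sigma) = Σ λ_i = 28 + 24 + 14 = 66.

Step 2 — fraction explained by component i = λ_i / Σ λ:
  PC1: 28/66 = 0.4242
  PC2: 24/66 = 0.3636
  PC3: 14/66 = 0.2121

Step 3 — cumulative fraction after k components = (λ_1 + ... + λ_k) / Σ λ:
  k = 1: 28/66 = 0.4242
  k = 2: (28 + 24)/66 = 52/66 = 0.7879
  k = 3: (28 + 24 + 14)/66 = 66/66 = 1

Summary (fraction, with percent):

explained: PC1 0.4242 (42.42%), PC2 0.3636 (36.36%), PC3 0.2121 (21.21%);  cumulative: 0.4242, 0.7879, 1


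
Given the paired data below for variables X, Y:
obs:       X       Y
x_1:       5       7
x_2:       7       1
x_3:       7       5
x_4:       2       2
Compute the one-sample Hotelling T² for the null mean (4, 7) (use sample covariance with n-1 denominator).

Step 1 — sample mean vector:
  mean(X) = (5 + 7 + 7 + 2) / 4 = 21/4 = 5.25
  mean(Y) = (7 + 1 + 5 + 2) / 4 = 15/4 = 3.75
  x̄ = (5.25, 3.75),  deviation x̄ - mu_0 = (5.25, 3.75) - (4, 7) = (1.25, -3.25).

Step 2 — sample covariance matrix, S[i,j] = (1/(n-1)) · Σ_k (x_{k,i} - mean_i) · (x_{k,j} - mean_j), divisor n-1 = 3:
  S[X,X] = ((-0.25)·(-0.25) + (1.75)·(1.75) + (1.75)·(1.75) + (-3.25)·(-3.25)) / 3 = 16.75/3 = 5.5833
  S[X,Y] = ((-0.25)·(3.25) + (1.75)·(-2.75) + (1.75)·(1.25) + (-3.25)·(-1.75)) / 3 = 2.25/3 = 0.75
  S[Y,Y] = ((3.25)·(3.25) + (-2.75)·(-2.75) + (1.25)·(1.25) + (-1.75)·(-1.75)) / 3 = 22.75/3 = 7.5833
  S = [[5.5833, 0.75],
 [0.75, 7.5833]].

Step 3 — invert S. det(S) = 5.5833·7.5833 - (0.75)² = 41.7778.
  S^{-1} = (1/det) · [[d, -b], [-b, a]] = [[0.1815, -0.018],
 [-0.018, 0.1336]].

Step 4 — quadratic form (x̄ - mu_0)^T · S^{-1} · (x̄ - mu_0):
  S^{-1} · (x̄ - mu_0) = (0.2852, -0.4568),
  (x̄ - mu_0)^T · [...] = (1.25)·(0.2852) + (-3.25)·(-0.4568) = 1.8411.

Step 5 — scale by n: T² = 4 · 1.8411 = 7.3644.

T² ≈ 7.3644


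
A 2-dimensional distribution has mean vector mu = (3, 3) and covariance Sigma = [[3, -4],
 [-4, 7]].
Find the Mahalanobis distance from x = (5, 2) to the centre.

Step 1 — centre the observation: (x - mu) = (2, -1).

Step 2 — invert Sigma. det(Sigma) = 3·7 - (-4)² = 5.
  Sigma^{-1} = (1/det) · [[d, -b], [-b, a]] = [[1.4, 0.8],
 [0.8, 0.6]].

Step 3 — form the quadratic (x - mu)^T · Sigma^{-1} · (x - mu):
  Sigma^{-1} · (x - mu) = (2, 1).
  (x - mu)^T · [Sigma^{-1} · (x - mu)] = (2)·(2) + (-1)·(1) = 3.

Step 4 — take square root: d = √(3) ≈ 1.7321.

d(x, mu) = √(3) ≈ 1.7321


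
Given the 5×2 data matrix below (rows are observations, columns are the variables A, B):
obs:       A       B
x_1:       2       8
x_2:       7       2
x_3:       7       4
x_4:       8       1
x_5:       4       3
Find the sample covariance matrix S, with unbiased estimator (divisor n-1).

Step 1 — column means:
  mean(A) = (2 + 7 + 7 + 8 + 4) / 5 = 28/5 = 5.6
  mean(B) = (8 + 2 + 4 + 1 + 3) / 5 = 18/5 = 3.6

Step 2 — sample covariance S[i,j] = (1/(n-1)) · Σ_k (x_{k,i} - mean_i) · (x_{k,j} - mean_j), with n-1 = 4.
  S[A,A] = ((-3.6)·(-3.6) + (1.4)·(1.4) + (1.4)·(1.4) + (2.4)·(2.4) + (-1.6)·(-1.6)) / 4 = 25.2/4 = 6.3
  S[A,B] = ((-3.6)·(4.4) + (1.4)·(-1.6) + (1.4)·(0.4) + (2.4)·(-2.6) + (-1.6)·(-0.6)) / 4 = -22.8/4 = -5.7
  S[B,B] = ((4.4)·(4.4) + (-1.6)·(-1.6) + (0.4)·(0.4) + (-2.6)·(-2.6) + (-0.6)·(-0.6)) / 4 = 29.2/4 = 7.3

S is symmetric (S[j,i] = S[i,j]). Assembling:

S = [[6.3, -5.7],
 [-5.7, 7.3]]


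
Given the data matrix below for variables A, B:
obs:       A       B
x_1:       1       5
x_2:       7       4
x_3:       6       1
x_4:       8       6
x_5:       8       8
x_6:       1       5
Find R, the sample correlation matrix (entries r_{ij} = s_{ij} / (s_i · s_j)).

Step 1 — column means:
  mean(A) = (1 + 7 + 6 + 8 + 8 + 1) / 6 = 31/6 = 5.1667
  mean(B) = (5 + 4 + 1 + 6 + 8 + 5) / 6 = 29/6 = 4.8333

Step 2 — sample variances and covariances s[i,j] = (1/(n-1)) · Σ_k (x_{k,i} - mean_i) · (x_{k,j} - mean_j), with n-1 = 5:
  s[A,A] = ((-4.1667)·(-4.1667) + (1.8333)·(1.8333) + (0.8333)·(0.8333) + (2.8333)·(2.8333) + (2.8333)·(2.8333) + (-4.1667)·(-4.1667)) / 5 = 54.8333/5 = 10.9667
  s[A,B] = ((-4.1667)·(0.1667) + (1.8333)·(-0.8333) + (0.8333)·(-3.8333) + (2.8333)·(1.1667) + (2.8333)·(3.1667) + (-4.1667)·(0.1667)) / 5 = 6.1667/5 = 1.2333
  s[B,B] = ((0.1667)·(0.1667) + (-0.8333)·(-0.8333) + (-3.8333)·(-3.8333) + (1.1667)·(1.1667) + (3.1667)·(3.1667) + (0.1667)·(0.1667)) / 5 = 26.8333/5 = 5.3667
  Sample standard deviations s_i = √(s[i,i]):
  s(A) = √(10.9667) = 3.3116
  s(B) = √(5.3667) = 2.3166

Step 3 — r_{ij} = s_{ij} / (s_i · s_j):
  r[A,A] = 1 (diagonal).
  r[A,B] = 1.2333 / (3.3116 · 2.3166) = 1.2333 / 7.6717 = 0.1608
  r[B,B] = 1 (diagonal).

R is symmetric with unit diagonal. Assembling:

R = [[1, 0.1608],
 [0.1608, 1]]


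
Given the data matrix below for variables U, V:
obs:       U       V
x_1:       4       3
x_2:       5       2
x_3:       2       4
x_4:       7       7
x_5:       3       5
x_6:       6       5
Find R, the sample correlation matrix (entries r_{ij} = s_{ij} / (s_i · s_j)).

Step 1 — column means:
  mean(U) = (4 + 5 + 2 + 7 + 3 + 6) / 6 = 27/6 = 4.5
  mean(V) = (3 + 2 + 4 + 7 + 5 + 5) / 6 = 26/6 = 4.3333

Step 2 — sample variances and covariances s[i,j] = (1/(n-1)) · Σ_k (x_{k,i} - mean_i) · (x_{k,j} - mean_j), with n-1 = 5:
  s[U,U] = ((-0.5)·(-0.5) + (0.5)·(0.5) + (-2.5)·(-2.5) + (2.5)·(2.5) + (-1.5)·(-1.5) + (1.5)·(1.5)) / 5 = 17.5/5 = 3.5
  s[U,V] = ((-0.5)·(-1.3333) + (0.5)·(-2.3333) + (-2.5)·(-0.3333) + (2.5)·(2.6667) + (-1.5)·(0.6667) + (1.5)·(0.6667)) / 5 = 7/5 = 1.4
  s[V,V] = ((-1.3333)·(-1.3333) + (-2.3333)·(-2.3333) + (-0.3333)·(-0.3333) + (2.6667)·(2.6667) + (0.6667)·(0.6667) + (0.6667)·(0.6667)) / 5 = 15.3333/5 = 3.0667
  Sample standard deviations s_i = √(s[i,i]):
  s(U) = √(3.5) = 1.8708
  s(V) = √(3.0667) = 1.7512

Step 3 — r_{ij} = s_{ij} / (s_i · s_j):
  r[U,U] = 1 (diagonal).
  r[U,V] = 1.4 / (1.8708 · 1.7512) = 1.4 / 3.2762 = 0.4273
  r[V,V] = 1 (diagonal).

R is symmetric with unit diagonal. Assembling:

R = [[1, 0.4273],
 [0.4273, 1]]


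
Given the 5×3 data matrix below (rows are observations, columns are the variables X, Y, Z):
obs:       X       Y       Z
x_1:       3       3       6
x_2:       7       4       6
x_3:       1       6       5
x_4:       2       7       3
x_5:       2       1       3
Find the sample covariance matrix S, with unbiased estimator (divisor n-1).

Step 1 — column means:
  mean(X) = (3 + 7 + 1 + 2 + 2) / 5 = 15/5 = 3
  mean(Y) = (3 + 4 + 6 + 7 + 1) / 5 = 21/5 = 4.2
  mean(Z) = (6 + 6 + 5 + 3 + 3) / 5 = 23/5 = 4.6

Step 2 — sample covariance S[i,j] = (1/(n-1)) · Σ_k (x_{k,i} - mean_i) · (x_{k,j} - mean_j), with n-1 = 4.
  S[X,X] = ((0)·(0) + (4)·(4) + (-2)·(-2) + (-1)·(-1) + (-1)·(-1)) / 4 = 22/4 = 5.5
  S[X,Y] = ((0)·(-1.2) + (4)·(-0.2) + (-2)·(1.8) + (-1)·(2.8) + (-1)·(-3.2)) / 4 = -4/4 = -1
  S[X,Z] = ((0)·(1.4) + (4)·(1.4) + (-2)·(0.4) + (-1)·(-1.6) + (-1)·(-1.6)) / 4 = 8/4 = 2
  S[Y,Y] = ((-1.2)·(-1.2) + (-0.2)·(-0.2) + (1.8)·(1.8) + (2.8)·(2.8) + (-3.2)·(-3.2)) / 4 = 22.8/4 = 5.7
  S[Y,Z] = ((-1.2)·(1.4) + (-0.2)·(1.4) + (1.8)·(0.4) + (2.8)·(-1.6) + (-3.2)·(-1.6)) / 4 = -0.6/4 = -0.15
  S[Z,Z] = ((1.4)·(1.4) + (1.4)·(1.4) + (0.4)·(0.4) + (-1.6)·(-1.6) + (-1.6)·(-1.6)) / 4 = 9.2/4 = 2.3

S is symmetric (S[j,i] = S[i,j]). Assembling:

S = [[5.5, -1, 2],
 [-1, 5.7, -0.15],
 [2, -0.15, 2.3]]


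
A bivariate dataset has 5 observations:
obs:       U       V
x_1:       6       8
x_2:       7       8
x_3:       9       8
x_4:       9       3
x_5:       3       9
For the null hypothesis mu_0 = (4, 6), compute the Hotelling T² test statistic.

Step 1 — sample mean vector:
  mean(U) = (6 + 7 + 9 + 9 + 3) / 5 = 34/5 = 6.8
  mean(V) = (8 + 8 + 8 + 3 + 9) / 5 = 36/5 = 7.2
  x̄ = (6.8, 7.2),  deviation x̄ - mu_0 = (6.8, 7.2) - (4, 6) = (2.8, 1.2).

Step 2 — sample covariance matrix, S[i,j] = (1/(n-1)) · Σ_k (x_{k,i} - mean_i) · (x_{k,j} - mean_j), divisor n-1 = 4:
  S[U,U] = ((-0.8)·(-0.8) + (0.2)·(0.2) + (2.2)·(2.2) + (2.2)·(2.2) + (-3.8)·(-3.8)) / 4 = 24.8/4 = 6.2
  S[U,V] = ((-0.8)·(0.8) + (0.2)·(0.8) + (2.2)·(0.8) + (2.2)·(-4.2) + (-3.8)·(1.8)) / 4 = -14.8/4 = -3.7
  S[V,V] = ((0.8)·(0.8) + (0.8)·(0.8) + (0.8)·(0.8) + (-4.2)·(-4.2) + (1.8)·(1.8)) / 4 = 22.8/4 = 5.7
  S = [[6.2, -3.7],
 [-3.7, 5.7]].

Step 3 — invert S. det(S) = 6.2·5.7 - (-3.7)² = 21.65.
  S^{-1} = (1/det) · [[d, -b], [-b, a]] = [[0.2633, 0.1709],
 [0.1709, 0.2864]].

Step 4 — quadratic form (x̄ - mu_0)^T · S^{-1} · (x̄ - mu_0):
  S^{-1} · (x̄ - mu_0) = (0.9423, 0.8222),
  (x̄ - mu_0)^T · [...] = (2.8)·(0.9423) + (1.2)·(0.8222) = 3.6249.

Step 5 — scale by n: T² = 5 · 3.6249 = 18.1247.

T² ≈ 18.1247


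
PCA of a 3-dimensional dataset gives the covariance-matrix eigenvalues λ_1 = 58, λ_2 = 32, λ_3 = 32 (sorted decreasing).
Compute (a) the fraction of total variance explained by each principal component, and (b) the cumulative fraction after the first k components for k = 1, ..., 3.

Step 1 — total variance = trace(Sigma) = Σ λ_i = 58 + 32 + 32 = 122.

Step 2 — fraction explained by component i = λ_i / Σ λ:
  PC1: 58/122 = 0.4754
  PC2: 32/122 = 0.2623
  PC3: 32/122 = 0.2623

Step 3 — cumulative fraction after k components = (λ_1 + ... + λ_k) / Σ λ:
  k = 1: 58/122 = 0.4754
  k = 2: (58 + 32)/122 = 90/122 = 0.7377
  k = 3: (58 + 32 + 32)/122 = 122/122 = 1

Summary (fraction, with percent):

explained: PC1 0.4754 (47.54%), PC2 0.2623 (26.23%), PC3 0.2623 (26.23%);  cumulative: 0.4754, 0.7377, 1


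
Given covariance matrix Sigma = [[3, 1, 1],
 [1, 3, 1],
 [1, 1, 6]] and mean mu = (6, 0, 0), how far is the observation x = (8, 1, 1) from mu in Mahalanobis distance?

Step 1 — centre the observation: (x - mu) = (2, 1, 1).

Step 2 — invert Sigma (cofactor / det for 3×3, or solve directly):
  Sigma^{-1} = [[0.3864, -0.1136, -0.0455],
 [-0.1136, 0.3864, -0.0455],
 [-0.0455, -0.0455, 0.1818]].

Step 3 — form the quadratic (x - mu)^T · Sigma^{-1} · (x - mu):
  Sigma^{-1} · (x - mu) = (0.6136, 0.1136, 0.0455).
  (x - mu)^T · [Sigma^{-1} · (x - mu)] = (2)·(0.6136) + (1)·(0.1136) + (1)·(0.0455) = 1.3864.

Step 4 — take square root: d = √(1.3864) ≈ 1.1774.

d(x, mu) = √(1.3864) ≈ 1.1774


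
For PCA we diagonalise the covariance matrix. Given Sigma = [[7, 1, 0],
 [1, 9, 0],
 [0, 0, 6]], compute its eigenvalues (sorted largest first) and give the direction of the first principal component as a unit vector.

Step 1 — characteristic polynomial p(λ) = det(λI - Sigma) = λ³ - tr·λ² + c_1·λ - det, where tr = trace, c_1 = sum of the principal 2×2 minors, det = det(Sigma):
  tr = 7 + 9 + 6 = 22,
  c_1 = (7·9 - (1)²) + (7·6 - (0)²) + (9·6 - (0)²) = 62 + 42 + 54 = 158,
  det = 7·(9·6 - (0)²) - (1)·((1)·6 - (0)·(0)) + (0)·((1)·(0) - 9·(0)) = 7·(54) - (1)·(6) + (0)·(0) = 372.
  So p(λ) = λ³ - 22λ² + 158λ - 372.
Step 2 — look for an integer root (rational root theorem: any rational root is an integer divisor of 372). Testing λ = 6:
  p(6) = 216 - 792 + 948 - 372 = 0  ✓
  Dividing out (λ - 6): p(λ) = (λ - 6)(λ² - 16λ + 62).
Step 3 — remaining eigenvalues from the quadratic λ² - 16λ + 62 = 0:
  Δ = 16² - 4·62 = 256 - 248 = 8,  λ = (16 ± √8)/2 = (16 ± 2.8284)/2 ≈ 9.4142 or 6.5858.
  Sorted: λ_1 = 9.4142,  λ_2 = 6.5858,  λ_3 = 6  (check: sum = 22 = tr ✓).

Step 4 — unit eigenvector for λ_1 ≈ 9.4142: v spans the null space of (Sigma - λ_1 I), whose rows are
  r_1 = (-2.4142, 1, 0),  r_2 = (1, -0.4142, 0),  r_3 = (0, 0, -3.4142).
  v is orthogonal to every row, so take v ∝ r_1 × r_3 = ((1)·(-3.4142) - (0)·(0), (0)·(0) - (-2.4142)·(-3.4142), (-2.4142)·(0) - (1)·(0)) ≈ (-3.4142, -8.2426, 0).
  Rescale (multiply by -1 so the first nonzero entry is positive): u = (3.4142, 8.2426, 0).
  ||u|| = √((3.4142)² + (8.2426)² + (0)²) = √(79.598) ≈ 8.9218,  v_1 = u/||u|| ≈ (0.3827, 0.9239, 0) (||v_1|| = 1).

λ_1 = 9.4142,  λ_2 = 6.5858,  λ_3 = 6;  v_1 ≈ (0.3827, 0.9239, 0)


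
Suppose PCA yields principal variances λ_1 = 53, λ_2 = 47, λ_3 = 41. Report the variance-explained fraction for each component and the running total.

Step 1 — total variance = trace(Sigma) = Σ λ_i = 53 + 47 + 41 = 141.

Step 2 — fraction explained by component i = λ_i / Σ λ:
  PC1: 53/141 = 0.3759
  PC2: 47/141 = 0.3333
  PC3: 41/141 = 0.2908

Step 3 — cumulative fraction after k components = (λ_1 + ... + λ_k) / Σ λ:
  k = 1: 53/141 = 0.3759
  k = 2: (53 + 47)/141 = 100/141 = 0.7092
  k = 3: (53 + 47 + 41)/141 = 141/141 = 1

Summary (fraction, with percent):

explained: PC1 0.3759 (37.59%), PC2 0.3333 (33.33%), PC3 0.2908 (29.08%);  cumulative: 0.3759, 0.7092, 1


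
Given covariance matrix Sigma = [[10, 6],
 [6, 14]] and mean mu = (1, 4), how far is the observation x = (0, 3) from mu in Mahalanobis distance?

Step 1 — centre the observation: (x - mu) = (-1, -1).

Step 2 — invert Sigma. det(Sigma) = 10·14 - (6)² = 104.
  Sigma^{-1} = (1/det) · [[d, -b], [-b, a]] = [[0.1346, -0.0577],
 [-0.0577, 0.0962]].

Step 3 — form the quadratic (x - mu)^T · Sigma^{-1} · (x - mu):
  Sigma^{-1} · (x - mu) = (-0.0769, -0.0385).
  (x - mu)^T · [Sigma^{-1} · (x - mu)] = (-1)·(-0.0769) + (-1)·(-0.0385) = 0.1154.

Step 4 — take square root: d = √(0.1154) ≈ 0.3397.

d(x, mu) = √(0.1154) ≈ 0.3397


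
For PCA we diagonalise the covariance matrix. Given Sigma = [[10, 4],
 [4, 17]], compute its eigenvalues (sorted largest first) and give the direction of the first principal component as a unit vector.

Step 1 — characteristic polynomial of 2×2 Sigma:
  det(Sigma - λI) = λ² - trace · λ + det = 0.
  trace = 10 + 17 = 27, det = 10·17 - (4)² = 154.
Step 2 — discriminant:
  Δ = trace² - 4·det = 729 - 616 = 113.
Step 3 — eigenvalues:
  λ = (trace ± √Δ)/2 = (27 ± 10.6301)/2,
  λ_1 = 18.8151,  λ_2 = 8.1849.

Step 4 — unit eigenvector for λ_1: solve (Sigma - λ_1 I)v = 0. First row:
  (10 - 18.8151)·v_x + (4)·v_y = 0, i.e. (-8.8151)·v_x + (4)·v_y = 0,
  so v ∝ (b, λ_1 - a) = (4, 8.8151) = u.
  ||u|| = √((4)² + (8.8151)²) = √(93.7055) ≈ 9.6802,
  v_1 = u/||u|| ≈ (0.4132, 0.9106) (||v_1|| = 1).

λ_1 = 18.8151,  λ_2 = 8.1849;  v_1 ≈ (0.4132, 0.9106)


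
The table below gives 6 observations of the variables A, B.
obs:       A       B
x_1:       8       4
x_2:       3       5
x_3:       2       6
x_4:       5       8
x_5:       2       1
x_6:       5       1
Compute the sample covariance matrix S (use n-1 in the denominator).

Step 1 — column means:
  mean(A) = (8 + 3 + 2 + 5 + 2 + 5) / 6 = 25/6 = 4.1667
  mean(B) = (4 + 5 + 6 + 8 + 1 + 1) / 6 = 25/6 = 4.1667

Step 2 — sample covariance S[i,j] = (1/(n-1)) · Σ_k (x_{k,i} - mean_i) · (x_{k,j} - mean_j), with n-1 = 5.
  S[A,A] = ((3.8333)·(3.8333) + (-1.1667)·(-1.1667) + (-2.1667)·(-2.1667) + (0.8333)·(0.8333) + (-2.1667)·(-2.1667) + (0.8333)·(0.8333)) / 5 = 26.8333/5 = 5.3667
  S[A,B] = ((3.8333)·(-0.1667) + (-1.1667)·(0.8333) + (-2.1667)·(1.8333) + (0.8333)·(3.8333) + (-2.1667)·(-3.1667) + (0.8333)·(-3.1667)) / 5 = 1.8333/5 = 0.3667
  S[B,B] = ((-0.1667)·(-0.1667) + (0.8333)·(0.8333) + (1.8333)·(1.8333) + (3.8333)·(3.8333) + (-3.1667)·(-3.1667) + (-3.1667)·(-3.1667)) / 5 = 38.8333/5 = 7.7667

S is symmetric (S[j,i] = S[i,j]). Assembling:

S = [[5.3667, 0.3667],
 [0.3667, 7.7667]]


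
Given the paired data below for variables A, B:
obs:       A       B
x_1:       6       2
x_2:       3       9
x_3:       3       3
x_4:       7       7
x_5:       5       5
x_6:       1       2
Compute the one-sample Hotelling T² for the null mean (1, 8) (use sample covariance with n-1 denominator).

Step 1 — sample mean vector:
  mean(A) = (6 + 3 + 3 + 7 + 5 + 1) / 6 = 25/6 = 4.1667
  mean(B) = (2 + 9 + 3 + 7 + 5 + 2) / 6 = 28/6 = 4.6667
  x̄ = (4.1667, 4.6667),  deviation x̄ - mu_0 = (4.1667, 4.6667) - (1, 8) = (3.1667, -3.3333).

Step 2 — sample covariance matrix, S[i,j] = (1/(n-1)) · Σ_k (x_{k,i} - mean_i) · (x_{k,j} - mean_j), divisor n-1 = 5:
  S[A,A] = ((1.8333)·(1.8333) + (-1.1667)·(-1.1667) + (-1.1667)·(-1.1667) + (2.8333)·(2.8333) + (0.8333)·(0.8333) + (-3.1667)·(-3.1667)) / 5 = 24.8333/5 = 4.9667
  S[A,B] = ((1.8333)·(-2.6667) + (-1.1667)·(4.3333) + (-1.1667)·(-1.6667) + (2.8333)·(2.3333) + (0.8333)·(0.3333) + (-3.1667)·(-2.6667)) / 5 = 7.3333/5 = 1.4667
  S[B,B] = ((-2.6667)·(-2.6667) + (4.3333)·(4.3333) + (-1.6667)·(-1.6667) + (2.3333)·(2.3333) + (0.3333)·(0.3333) + (-2.6667)·(-2.6667)) / 5 = 41.3333/5 = 8.2667
  S = [[4.9667, 1.4667],
 [1.4667, 8.2667]].

Step 3 — invert S. det(S) = 4.9667·8.2667 - (1.4667)² = 38.9067.
  S^{-1} = (1/det) · [[d, -b], [-b, a]] = [[0.2125, -0.0377],
 [-0.0377, 0.1277]].

Step 4 — quadratic form (x̄ - mu_0)^T · S^{-1} · (x̄ - mu_0):
  S^{-1} · (x̄ - mu_0) = (0.7985, -0.5449),
  (x̄ - mu_0)^T · [...] = (3.1667)·(0.7985) + (-3.3333)·(-0.5449) = 4.3449.

Step 5 — scale by n: T² = 6 · 4.3449 = 26.0692.

T² ≈ 26.0692


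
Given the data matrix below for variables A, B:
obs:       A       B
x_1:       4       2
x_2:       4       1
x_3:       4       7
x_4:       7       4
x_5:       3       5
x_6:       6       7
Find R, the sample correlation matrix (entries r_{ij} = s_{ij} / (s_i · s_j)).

Step 1 — column means:
  mean(A) = (4 + 4 + 4 + 7 + 3 + 6) / 6 = 28/6 = 4.6667
  mean(B) = (2 + 1 + 7 + 4 + 5 + 7) / 6 = 26/6 = 4.3333

Step 2 — sample variances and covariances s[i,j] = (1/(n-1)) · Σ_k (x_{k,i} - mean_i) · (x_{k,j} - mean_j), with n-1 = 5:
  s[A,A] = ((-0.6667)·(-0.6667) + (-0.6667)·(-0.6667) + (-0.6667)·(-0.6667) + (2.3333)·(2.3333) + (-1.6667)·(-1.6667) + (1.3333)·(1.3333)) / 5 = 11.3333/5 = 2.2667
  s[A,B] = ((-0.6667)·(-2.3333) + (-0.6667)·(-3.3333) + (-0.6667)·(2.6667) + (2.3333)·(-0.3333) + (-1.6667)·(0.6667) + (1.3333)·(2.6667)) / 5 = 3.6667/5 = 0.7333
  s[B,B] = ((-2.3333)·(-2.3333) + (-3.3333)·(-3.3333) + (2.6667)·(2.6667) + (-0.3333)·(-0.3333) + (0.6667)·(0.6667) + (2.6667)·(2.6667)) / 5 = 31.3333/5 = 6.2667
  Sample standard deviations s_i = √(s[i,i]):
  s(A) = √(2.2667) = 1.5055
  s(B) = √(6.2667) = 2.5033

Step 3 — r_{ij} = s_{ij} / (s_i · s_j):
  r[A,A] = 1 (diagonal).
  r[A,B] = 0.7333 / (1.5055 · 2.5033) = 0.7333 / 3.7689 = 0.1946
  r[B,B] = 1 (diagonal).

R is symmetric with unit diagonal. Assembling:

R = [[1, 0.1946],
 [0.1946, 1]]


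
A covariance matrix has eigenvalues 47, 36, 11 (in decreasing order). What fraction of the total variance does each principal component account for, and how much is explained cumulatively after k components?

Step 1 — total variance = trace(Sigma) = Σ λ_i = 47 + 36 + 11 = 94.

Step 2 — fraction explained by component i = λ_i / Σ λ:
  PC1: 47/94 = 0.5
  PC2: 36/94 = 0.383
  PC3: 11/94 = 0.117

Step 3 — cumulative fraction after k components = (λ_1 + ... + λ_k) / Σ λ:
  k = 1: 47/94 = 0.5
  k = 2: (47 + 36)/94 = 83/94 = 0.883
  k = 3: (47 + 36 + 11)/94 = 94/94 = 1

Summary (fraction, with percent):

explained: PC1 0.5 (50%), PC2 0.383 (38.3%), PC3 0.117 (11.7%);  cumulative: 0.5, 0.883, 1


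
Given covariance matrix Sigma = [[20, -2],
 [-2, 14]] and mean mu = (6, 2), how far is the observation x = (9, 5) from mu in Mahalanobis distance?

Step 1 — centre the observation: (x - mu) = (3, 3).

Step 2 — invert Sigma. det(Sigma) = 20·14 - (-2)² = 276.
  Sigma^{-1} = (1/det) · [[d, -b], [-b, a]] = [[0.0507, 0.0072],
 [0.0072, 0.0725]].

Step 3 — form the quadratic (x - mu)^T · Sigma^{-1} · (x - mu):
  Sigma^{-1} · (x - mu) = (0.1739, 0.2391).
  (x - mu)^T · [Sigma^{-1} · (x - mu)] = (3)·(0.1739) + (3)·(0.2391) = 1.2391.

Step 4 — take square root: d = √(1.2391) ≈ 1.1132.

d(x, mu) = √(1.2391) ≈ 1.1132
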